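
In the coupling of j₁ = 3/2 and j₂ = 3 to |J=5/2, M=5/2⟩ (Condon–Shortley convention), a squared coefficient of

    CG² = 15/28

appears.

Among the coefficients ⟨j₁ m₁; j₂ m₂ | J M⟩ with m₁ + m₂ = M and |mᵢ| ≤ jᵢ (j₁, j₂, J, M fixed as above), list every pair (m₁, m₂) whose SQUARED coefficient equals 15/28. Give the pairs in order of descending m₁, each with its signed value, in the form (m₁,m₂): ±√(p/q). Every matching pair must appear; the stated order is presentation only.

Admissible pairs with m₁+m₂ = M = 5/2: (-1/2,3), (1/2,2), (3/2,1)
  (m₁,m₂)=(3/2,1): CG² = 3/28, CG = +√(3/28)
  (m₁,m₂)=(1/2,2): CG² = 5/14, CG = −√(5/14)
  (m₁,m₂)=(-1/2,3): CG² = 15/28, CG = +√(15/28)   ← matches the target
Pairs with CG² = 15/28: (-1/2,3): +√(15/28)

(-1/2,3): +√(15/28)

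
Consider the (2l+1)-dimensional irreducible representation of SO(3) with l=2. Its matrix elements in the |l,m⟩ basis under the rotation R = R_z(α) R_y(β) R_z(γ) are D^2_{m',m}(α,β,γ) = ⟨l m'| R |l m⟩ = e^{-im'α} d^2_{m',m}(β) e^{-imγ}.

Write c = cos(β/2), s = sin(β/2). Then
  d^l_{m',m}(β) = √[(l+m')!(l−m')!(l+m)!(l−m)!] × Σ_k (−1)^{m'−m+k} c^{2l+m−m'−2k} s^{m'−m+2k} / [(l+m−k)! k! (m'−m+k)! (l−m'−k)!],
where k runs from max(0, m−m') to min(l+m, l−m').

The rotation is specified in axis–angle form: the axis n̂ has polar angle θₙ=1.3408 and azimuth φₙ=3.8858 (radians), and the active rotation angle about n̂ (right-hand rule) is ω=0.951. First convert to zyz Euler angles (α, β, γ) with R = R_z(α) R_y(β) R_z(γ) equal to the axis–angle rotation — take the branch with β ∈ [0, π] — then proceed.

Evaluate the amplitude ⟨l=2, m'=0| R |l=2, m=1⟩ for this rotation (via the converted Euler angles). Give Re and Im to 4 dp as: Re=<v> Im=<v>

Re=-0.3457 Im=0.4768

Axis–angle → zyz. n̂ = (sinθₙcosφₙ, sinθₙsinφₙ, cosθₙ) = (-0.716254, -0.659551, +0.227974), ω = 0.9510.
R = I cosω + sinω [n̂]ₓ + (1−cosω) n̂n̂ᵀ gives
  R = [+0.795892, +0.012430, -0.605311; +0.383570, +0.763195, +0.520008; +0.468434, -0.646049, +0.602652]
β = atan2(√(R₁₃²+R₂₃²), R₃₃) = 0.923975; α = atan2(R₂₃, R₁₃) mod 2π = 2.431854; γ = atan2(R₃₂, −R₃₁) mod 2π = 4.085032
Split into d^2_{0,1}(β=0.9240) × two z-phases.
c=cos(0.923975/2)=0.895168, s=sin(0.923975/2)=0.445728; N=√[2·2·6·1]=4.898979
Admissible k: 1..2 (factorial args all ≥0)
  k=1: (−1)^0·4.8990/(2)·0.8952^3·0.4457^1 = +0.783177
  k=2: (−1)^1·4.8990/(2)·0.8952^1·0.4457^3 = -0.194174
d^2_{0,1}(0.9240) = +0.783177 -0.194174 = +0.589003
D = (+1.000000+0.000000i)·(+0.589003)·(-0.587007+0.809582i) = -0.345749+0.476846i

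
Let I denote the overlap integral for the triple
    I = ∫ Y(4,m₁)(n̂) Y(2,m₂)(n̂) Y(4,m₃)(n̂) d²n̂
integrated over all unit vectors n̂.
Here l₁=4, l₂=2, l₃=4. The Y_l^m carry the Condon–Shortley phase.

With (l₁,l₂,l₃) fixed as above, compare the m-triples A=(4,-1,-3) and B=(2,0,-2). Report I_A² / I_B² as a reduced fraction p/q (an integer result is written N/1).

147/16

Same 4,2,4: normalisation and zero-m 3j drop out of the ratio.
A: Δ: 2! 6! 2! / 11! → 1/13860; sum: t=0:+1/1440 = 1/1440; 3j²(4 2 4; 4 -1 -3) = Δ·Π!·Σ² = 7/165  (sign -1)
B: Δ: 2! 6! 2! / 11! → 1/13860; sum: t=0:+1/192 t=1:−1/120 t=2:+1/2880 = -1/360; 3j²(4 2 4; 2 0 -2) = Δ·Π!·Σ² = 16/3465  (sign -1)
I_A²/I_B² = (7/165)/(16/3465) = 147/16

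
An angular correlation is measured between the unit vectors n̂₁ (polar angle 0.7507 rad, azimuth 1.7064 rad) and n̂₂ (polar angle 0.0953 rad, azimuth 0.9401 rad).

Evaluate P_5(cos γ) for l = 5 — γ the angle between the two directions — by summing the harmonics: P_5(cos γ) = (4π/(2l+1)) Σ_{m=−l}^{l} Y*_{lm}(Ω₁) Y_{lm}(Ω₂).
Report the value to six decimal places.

Summing Y*_{l m}(θ₁,φ₁)·Y_{l m}(θ₂,φ₂) over m ∈ [−5, 5]; prefactor 4π/(2·5+1) = 1.142397:
  [-5]  conj(Y_{5,-5})(Ω₁) = -0.043002+0.053392i ; Y_{5,-5}(Ω₂) = -0.000000+0.000004i ; Δ = -0.000000-0.000000i
  [-4]  conj(Y_{5,-4})(Ω₁) = +0.199029+0.119958i ; Y_{5,-4}(Ω₂) = -0.000098+0.000069i ; Δ = -0.000028+0.000002i
  [-3]  conj(Y_{5,-3})(Ω₁) = +0.165634-0.384440i ; Y_{5,-3}(Ω₂) = -0.002239-0.000745i ; Δ = -0.000657+0.000737i
  [-2]  conj(Y_{5,-2})(Ω₁) = -0.335574-0.093309i ; Y_{5,-2}(Ω₂) = -0.009176-0.028706i ; Δ = +0.000401+0.010489i
  [-1]  conj(Y_{5,-1})(Ω₁) = +0.014238-0.104355i ; Y_{5,-1}(Ω₂) = +0.139253-0.190710i ; Δ = -0.017919-0.017247i
  [+0]  conj(Y_{5,0})(Ω₁) = -0.377719-0.000000i ; Y_{5,0}(Ω₂) = +0.872927+0.000000i ; Δ = -0.329721-0.000000i
  [+1]  conj(Y_{5,1})(Ω₁) = -0.014238-0.104355i ; Y_{5,1}(Ω₂) = -0.139253-0.190710i ; Δ = -0.017919+0.017247i
  [+2]  conj(Y_{5,2})(Ω₁) = -0.335574+0.093309i ; Y_{5,2}(Ω₂) = -0.009176+0.028706i ; Δ = +0.000401-0.010489i
  [+3]  conj(Y_{5,3})(Ω₁) = -0.165634-0.384440i ; Y_{5,3}(Ω₂) = +0.002239-0.000745i ; Δ = -0.000657-0.000737i
  [+4]  conj(Y_{5,4})(Ω₁) = +0.199029-0.119958i ; Y_{5,4}(Ω₂) = -0.000098-0.000069i ; Δ = -0.000028-0.000002i
  [+5]  conj(Y_{5,5})(Ω₁) = +0.043002+0.053392i ; Y_{5,5}(Ω₂) = +0.000000+0.000004i ; Δ = -0.000000+0.000000i
Total Σ_m = -0.366127-0.000000i. Multiply by 1.142397: -0.418263-0.000000i. P_5(cos γ) = -0.418263

-0.418263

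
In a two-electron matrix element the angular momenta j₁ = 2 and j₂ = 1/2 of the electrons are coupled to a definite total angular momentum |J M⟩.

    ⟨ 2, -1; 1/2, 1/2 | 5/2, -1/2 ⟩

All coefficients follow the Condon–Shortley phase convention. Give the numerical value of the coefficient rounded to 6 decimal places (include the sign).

j₁+j₂−J=0  J+j₁−j₂=4  J−j₁+j₂=1  j₁+j₂+J+1=6
(j₁±m₁, j₂±m₂, J±M) = (1,3,1,0,2,3)
P² = 72/5
sum k=0..0:
  [0] +1/6 = 1/6
S = 1/6
C² = P²·S² = 2/5 ; C = +0.632456

+√(2/5) ≈ +0.632456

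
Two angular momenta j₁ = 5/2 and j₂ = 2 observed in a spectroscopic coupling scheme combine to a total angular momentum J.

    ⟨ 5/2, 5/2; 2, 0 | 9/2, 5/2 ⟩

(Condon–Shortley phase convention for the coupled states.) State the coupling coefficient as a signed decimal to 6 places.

triangle: 0!·5!·4!/10! = 2880/3628800
(j±m)!: 5!·0!·2!·2!·7!·2! = 4838400
prefactor² = (2J+1)·Δ·N² = 38400
  k=0: +1/(0!·0!·0!·2!·5!·2!) = 1/480
Σ = 1/480  ⇒  CG² = 38400·(1/480)² = 1/6
CG = +√(1/6) = +0.408248

+0.408248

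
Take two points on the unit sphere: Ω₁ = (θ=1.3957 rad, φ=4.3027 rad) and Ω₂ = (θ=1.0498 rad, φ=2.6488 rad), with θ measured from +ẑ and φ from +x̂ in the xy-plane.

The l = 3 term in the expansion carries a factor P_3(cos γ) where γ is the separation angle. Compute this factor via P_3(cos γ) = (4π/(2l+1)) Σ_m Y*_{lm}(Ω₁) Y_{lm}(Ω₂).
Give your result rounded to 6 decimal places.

-0.023712

Expand P_3 via completeness: Σ_{m} conj(Y_{3,m}) at Ω₁ times Y_{3,m} at Ω₂ —
  [-3]  conj(Y_{3,-3})(Ω₁) = +0.375341+0.133503i ; Y_{3,-3}(Ω₂) = -0.025122-0.271054i ; Δ = +0.026757-0.105091i
  [-2]  conj(Y_{3,-2})(Ω₁) = -0.117850+0.126145i ; Y_{3,-2}(Ω₂) = +0.211372+0.318984i ; Δ = -0.065148-0.010929i
  [-1]  conj(Y_{3,-1})(Ω₁) = +0.107528+0.247611i ; Y_{3,-1}(Ω₂) = -0.058959-0.031660i ; Δ = +0.001500-0.018003i
  [+0]  conj(Y_{3,0})(Ω₁) = -0.185161-0.000000i ; Y_{3,0}(Ω₂) = -0.327146+0.000000i ; Δ = +0.060575+0.000000i
  [+1]  conj(Y_{3,1})(Ω₁) = -0.107528+0.247611i ; Y_{3,1}(Ω₂) = +0.058959-0.031660i ; Δ = +0.001500+0.018003i
  [+2]  conj(Y_{3,2})(Ω₁) = -0.117850-0.126145i ; Y_{3,2}(Ω₂) = +0.211372-0.318984i ; Δ = -0.065148+0.010929i
  [+3]  conj(Y_{3,3})(Ω₁) = -0.375341+0.133503i ; Y_{3,3}(Ω₂) = +0.025122-0.271054i ; Δ = +0.026757+0.105091i
Total Σ_m = -0.013209+0.000000i. Multiply by 1.795196: -0.023712+0.000000i. P_3(cos γ) = -0.023712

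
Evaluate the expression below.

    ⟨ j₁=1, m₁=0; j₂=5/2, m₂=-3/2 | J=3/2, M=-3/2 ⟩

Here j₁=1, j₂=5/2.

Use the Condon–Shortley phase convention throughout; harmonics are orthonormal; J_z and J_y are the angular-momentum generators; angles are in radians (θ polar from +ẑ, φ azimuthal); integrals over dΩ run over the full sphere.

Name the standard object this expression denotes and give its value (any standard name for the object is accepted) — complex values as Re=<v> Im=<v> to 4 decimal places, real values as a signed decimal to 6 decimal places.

Clebsch–Gordan coefficient, −√(4/15) ≈ -0.516398

This is a Clebsch–Gordan (vector-coupling) coefficient.
j₁+j₂−J=2  J+j₁−j₂=0  J−j₁+j₂=3  j₁+j₂+J+1=6
(j₁±m₁, j₂±m₂, J±M) = (1,1,1,4,0,3)
P² = 48/5
sum k=1..1:
  [1] −1/6 = -1/6
S = -1/6
C² = P²·S² = 4/15 ; C = -0.516398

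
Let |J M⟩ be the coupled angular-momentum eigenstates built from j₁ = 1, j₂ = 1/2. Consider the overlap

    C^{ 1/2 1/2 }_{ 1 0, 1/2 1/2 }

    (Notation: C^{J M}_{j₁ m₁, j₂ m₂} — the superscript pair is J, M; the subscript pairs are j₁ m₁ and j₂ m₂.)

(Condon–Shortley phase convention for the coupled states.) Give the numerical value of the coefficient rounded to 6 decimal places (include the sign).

j₁+j₂−J=1  J+j₁−j₂=1  J−j₁+j₂=0  j₁+j₂+J+1=3
(j₁±m₁, j₂±m₂, J±M) = (1,1,1,0,1,0)
P² = 1/3
sum k=1..1:
  [1] −1/1 = -1
S = -1
C² = P²·S² = 1/3 ; C = -0.577350

−√(1/3) = -0.577350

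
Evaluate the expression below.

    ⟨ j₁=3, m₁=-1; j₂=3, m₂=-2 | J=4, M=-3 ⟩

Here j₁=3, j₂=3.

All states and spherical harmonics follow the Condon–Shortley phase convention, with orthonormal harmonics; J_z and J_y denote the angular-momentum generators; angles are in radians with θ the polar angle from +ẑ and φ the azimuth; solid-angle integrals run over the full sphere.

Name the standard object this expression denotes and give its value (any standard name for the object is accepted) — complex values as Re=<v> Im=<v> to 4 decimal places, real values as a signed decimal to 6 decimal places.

Clebsch–Gordan coefficient, −√(1/11) ≈ -0.301511

This is a Clebsch–Gordan (vector-coupling) coefficient.
√[9·2!4!4!/11! · 2!4!1!5!1!7!] = √(82944/11)
  +(−1)^0/∏(0,2,4,1,0,3)! = 1/288  (running 1/288)
  +(−1)^1/∏(1,1,3,0,1,4)! = -1/144  (running -1/288)
⟨..|..⟩ = √(82944/11)·(-1/288) = -0.301511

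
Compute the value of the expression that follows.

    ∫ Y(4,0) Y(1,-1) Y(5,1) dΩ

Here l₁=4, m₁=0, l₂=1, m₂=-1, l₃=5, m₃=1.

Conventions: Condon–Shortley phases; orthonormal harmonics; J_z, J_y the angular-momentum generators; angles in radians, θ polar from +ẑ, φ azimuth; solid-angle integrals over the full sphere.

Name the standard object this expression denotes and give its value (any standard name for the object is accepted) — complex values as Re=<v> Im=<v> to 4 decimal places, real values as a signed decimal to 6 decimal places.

This is a Gaunt coefficient — the integral of a triple product of spherical harmonics over the sphere.
Rules hold: Σm=0, L=10 even, 3≤5≤5.
N = 9·3·11 = 297
Δ = 0!·8!·2!/11! = 1/495
Racah Σ t=0..0: t=0:+1/576 = 1/576
⇒ 3j(4 1 5; 0 0 0)² = 5/99, sgn -1
Racah Σ t=0..0: t=0:+1/1152 = 1/1152
⇒ 3j(4 1 5; 0 -1 1)² = 1/33, sgn +1
4πI² = N·(3j₀)²·(3jₘ)² = 5/11
I = -1·√(0.454545/4π) = -0.19018827

Gaunt coefficient, -0.190188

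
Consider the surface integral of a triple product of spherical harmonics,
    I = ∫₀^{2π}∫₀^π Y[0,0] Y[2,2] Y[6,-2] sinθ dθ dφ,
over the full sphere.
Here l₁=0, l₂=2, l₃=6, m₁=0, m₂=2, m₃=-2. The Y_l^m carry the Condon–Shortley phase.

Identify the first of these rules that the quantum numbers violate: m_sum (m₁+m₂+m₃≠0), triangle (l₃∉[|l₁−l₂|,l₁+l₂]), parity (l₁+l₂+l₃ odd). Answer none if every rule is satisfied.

triangle

Σmᵢ = 0  ✓
l₃∈[|l₁−l₂|,l₁+l₂]=[2,2] required, l₃=6 fails  ✗
Σlᵢ = 8 ⇒ even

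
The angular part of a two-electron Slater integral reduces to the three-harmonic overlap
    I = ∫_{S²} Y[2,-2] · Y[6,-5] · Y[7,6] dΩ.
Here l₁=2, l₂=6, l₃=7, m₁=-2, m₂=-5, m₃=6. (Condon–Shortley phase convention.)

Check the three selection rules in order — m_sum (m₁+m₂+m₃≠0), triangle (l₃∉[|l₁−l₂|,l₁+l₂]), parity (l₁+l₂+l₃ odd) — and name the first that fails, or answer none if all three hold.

m₁+m₂+m₃ = -2 − 5 + 6 = -1  ✗
triangle: |2−6|=4 ≤ l₃=7 ≤ 2+6=8
parity: l₁+l₂+l₃ = 15 is odd

m_sum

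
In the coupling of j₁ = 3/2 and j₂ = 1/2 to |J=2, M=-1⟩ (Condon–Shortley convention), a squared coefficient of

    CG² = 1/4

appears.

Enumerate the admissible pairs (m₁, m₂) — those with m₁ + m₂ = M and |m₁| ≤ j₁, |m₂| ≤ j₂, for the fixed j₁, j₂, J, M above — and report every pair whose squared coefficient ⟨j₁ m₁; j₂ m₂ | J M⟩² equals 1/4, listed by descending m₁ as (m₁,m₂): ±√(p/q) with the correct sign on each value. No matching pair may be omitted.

Admissible pairs with m₁+m₂ = M = -1: (-3/2,1/2), (-1/2,-1/2)
  (m₁,m₂)=(-1/2,-1/2): CG² = 3/4, CG = +√(3/4)
  (m₁,m₂)=(-3/2,1/2): CG² = 1/4, CG = +√(1/4)   ← matches the target
Pairs with CG² = 1/4: (-3/2,1/2): +√(1/4)

(-3/2,1/2): +√(1/4)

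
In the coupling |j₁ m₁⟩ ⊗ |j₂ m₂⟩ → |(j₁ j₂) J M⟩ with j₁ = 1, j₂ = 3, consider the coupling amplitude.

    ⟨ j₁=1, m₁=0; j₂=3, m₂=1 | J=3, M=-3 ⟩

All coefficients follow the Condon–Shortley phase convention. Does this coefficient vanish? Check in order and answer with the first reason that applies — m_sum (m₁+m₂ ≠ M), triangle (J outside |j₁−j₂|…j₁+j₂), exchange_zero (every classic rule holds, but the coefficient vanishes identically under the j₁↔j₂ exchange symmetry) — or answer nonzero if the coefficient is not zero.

m_sum

m-sum: m₁+m₂ = 0+1 = 1, M = -3  ✗ ⇒ coefficient is 0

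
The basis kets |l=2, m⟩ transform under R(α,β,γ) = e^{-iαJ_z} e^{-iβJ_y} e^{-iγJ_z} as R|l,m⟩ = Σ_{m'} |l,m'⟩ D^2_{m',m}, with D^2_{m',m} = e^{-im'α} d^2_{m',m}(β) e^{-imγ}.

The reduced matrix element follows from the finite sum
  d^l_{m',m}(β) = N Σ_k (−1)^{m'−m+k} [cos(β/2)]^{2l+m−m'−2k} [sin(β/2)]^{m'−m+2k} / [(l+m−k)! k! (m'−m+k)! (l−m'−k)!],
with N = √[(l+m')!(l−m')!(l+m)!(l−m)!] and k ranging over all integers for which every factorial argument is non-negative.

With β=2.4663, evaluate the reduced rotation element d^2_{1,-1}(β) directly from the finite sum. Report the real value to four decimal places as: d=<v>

d=-0.4995

d^2_{1,-1}(β=2.4663) via the finite sum:
c=cos(2.466300/2)=0.331267, s=sin(2.466300/2)=0.943537; N=√[6·1·1·6]=6.000000
k: max(0,(-1)−(1))=0 … min(2+(-1),2−(1))=1
  k=0: (−1)^2·6.0000/(2)·0.3313^2·0.9435^2 = +0.293087
  k=1: (−1)^3·6.0000/(6)·0.3313^0·0.9435^4 = -0.792566
d^2_{1,-1}(2.4663) = +0.293087 -0.792566 = -0.499480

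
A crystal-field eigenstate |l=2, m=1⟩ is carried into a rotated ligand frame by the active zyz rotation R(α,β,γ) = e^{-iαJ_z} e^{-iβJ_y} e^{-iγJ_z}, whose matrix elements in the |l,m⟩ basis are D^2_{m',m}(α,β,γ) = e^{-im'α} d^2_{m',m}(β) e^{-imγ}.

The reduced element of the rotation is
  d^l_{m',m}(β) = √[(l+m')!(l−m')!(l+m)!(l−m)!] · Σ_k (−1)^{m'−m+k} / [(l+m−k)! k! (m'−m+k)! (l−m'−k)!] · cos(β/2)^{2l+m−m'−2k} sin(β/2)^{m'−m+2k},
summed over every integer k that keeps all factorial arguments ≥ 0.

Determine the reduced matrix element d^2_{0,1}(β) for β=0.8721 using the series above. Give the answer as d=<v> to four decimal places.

d=0.6032

d^2_{0,1}(β=0.8721) via the finite sum:
With c≡cos(β/2)=0.906427 and s≡sin(β/2)=0.422362, N=[2·2·6·1]^{1/2}=4.898979
Admissible k: 1..2 (factorial args all ≥0)
  k=1: (−1)^0·4.8990/(2)·0.9064^3·0.4224^1 = +0.770477
  k=2: (−1)^1·4.8990/(2)·0.9064^1·0.4224^3 = -0.167288
d^2_{0,1}(0.8721) = +0.770477 -0.167288 = +0.603189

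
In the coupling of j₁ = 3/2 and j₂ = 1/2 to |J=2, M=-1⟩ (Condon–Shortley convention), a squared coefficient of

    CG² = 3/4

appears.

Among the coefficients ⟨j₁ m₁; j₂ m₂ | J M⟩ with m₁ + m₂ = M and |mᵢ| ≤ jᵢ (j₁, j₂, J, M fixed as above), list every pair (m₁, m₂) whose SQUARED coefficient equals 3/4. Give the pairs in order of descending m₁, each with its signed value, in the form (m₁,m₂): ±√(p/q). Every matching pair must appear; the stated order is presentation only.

Admissible pairs with m₁+m₂ = M = -1: (-3/2,1/2), (-1/2,-1/2)
  (m₁,m₂)=(-1/2,-1/2): CG² = 3/4, CG = +√(3/4)   ← matches the target
  (m₁,m₂)=(-3/2,1/2): CG² = 1/4, CG = +√(1/4)
Pairs with CG² = 3/4: (-1/2,-1/2): +√(3/4)

(-1/2,-1/2): +√(3/4)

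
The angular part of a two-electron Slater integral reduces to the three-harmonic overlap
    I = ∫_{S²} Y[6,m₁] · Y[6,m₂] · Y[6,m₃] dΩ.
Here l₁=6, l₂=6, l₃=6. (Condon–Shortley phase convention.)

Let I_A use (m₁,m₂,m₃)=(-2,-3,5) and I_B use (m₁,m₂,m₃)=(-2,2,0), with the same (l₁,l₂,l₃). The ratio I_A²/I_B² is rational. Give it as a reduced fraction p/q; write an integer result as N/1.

Same 6,6,6: normalisation and zero-m 3j drop out of the ratio.
A: Δ: 6! 6! 6! / 19! → 1/325909584; sum: t=2:+1/4147200 t=3:−1/3110400 = -1/12441600; 3j²(6 6 6; -2 -3 5) = Δ·Π!·Σ² = 7/4199  (sign +1)
B: Δ: 6! 6! 6! / 19! → 1/325909584; sum: t=2:+1/24883200 t=3:−1/518400 t=4:+1/110592 t=5:−1/155520 t=6:+1/1658880 = 11/8294400; 3j²(6 6 6; -2 2 0) = Δ·Π!·Σ² = 11/4199  (sign +1)
I_A²/I_B² = (7/4199)/(11/4199) = 7/11

7/11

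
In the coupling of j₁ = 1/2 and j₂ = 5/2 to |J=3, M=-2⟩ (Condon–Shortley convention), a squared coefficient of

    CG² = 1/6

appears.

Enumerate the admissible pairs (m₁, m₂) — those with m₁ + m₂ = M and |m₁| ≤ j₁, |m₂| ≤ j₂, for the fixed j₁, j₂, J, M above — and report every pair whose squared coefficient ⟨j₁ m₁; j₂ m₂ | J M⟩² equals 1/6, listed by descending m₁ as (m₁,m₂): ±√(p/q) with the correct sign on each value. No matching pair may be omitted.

Admissible pairs with m₁+m₂ = M = -2: (-1/2,-3/2), (1/2,-5/2)
  (m₁,m₂)=(1/2,-5/2): CG² = 1/6, CG = +√(1/6)   ← matches the target
  (m₁,m₂)=(-1/2,-3/2): CG² = 5/6, CG = +√(5/6)
Pairs with CG² = 1/6: (1/2,-5/2): +√(1/6)

(1/2,-5/2): +√(1/6)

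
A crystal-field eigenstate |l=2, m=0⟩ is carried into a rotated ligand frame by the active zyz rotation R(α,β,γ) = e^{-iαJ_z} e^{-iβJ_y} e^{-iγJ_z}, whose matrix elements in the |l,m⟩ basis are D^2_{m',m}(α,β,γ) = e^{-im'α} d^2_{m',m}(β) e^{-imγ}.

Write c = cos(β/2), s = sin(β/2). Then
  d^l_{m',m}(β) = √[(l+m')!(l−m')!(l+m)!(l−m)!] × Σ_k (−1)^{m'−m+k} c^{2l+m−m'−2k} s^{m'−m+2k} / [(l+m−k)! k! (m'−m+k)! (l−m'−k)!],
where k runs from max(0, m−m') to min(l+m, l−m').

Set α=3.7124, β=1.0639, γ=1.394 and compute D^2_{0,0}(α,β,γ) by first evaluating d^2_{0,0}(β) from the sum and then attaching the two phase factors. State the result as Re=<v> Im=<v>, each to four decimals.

D^2_{0,0}(3.7124,1.0639,1.3940) = e^{-i·0·3.7124}·d^2_{0,0}(1.0639)·e^{-i·0·1.3940}. Compute d first:
Half-angle: c=0.861820, s=0.507215. N=√(2·2·2·2)=4.000000
k∈{0,1,2} keeps every argument non-negative
  k=0: (−1)^0·4.0000/(4)·0.8618^4·0.5072^0 = +0.551652
  k=1: (−1)^1·4.0000/(1)·0.8618^2·0.5072^2 = -0.764323
  k=2: (−1)^2·4.0000/(4)·0.8618^0·0.5072^4 = +0.066186
d^2_{0,0}(1.0639) = +0.551652 -0.764323 +0.066186 = -0.146484
D = (+1.000000+0.000000i)·(-0.146484)·(+1.000000+0.000000i) = -0.146484+0.000000i

Re=-0.1465 Im=0.0000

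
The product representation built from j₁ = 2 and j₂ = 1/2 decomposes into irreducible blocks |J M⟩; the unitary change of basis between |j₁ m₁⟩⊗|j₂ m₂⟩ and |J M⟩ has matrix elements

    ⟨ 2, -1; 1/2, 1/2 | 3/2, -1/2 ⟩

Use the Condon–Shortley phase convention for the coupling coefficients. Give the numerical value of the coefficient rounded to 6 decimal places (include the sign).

-0.774597  (= −√(3/5))

triangle: 1!·3!·0!/5! = 6/120
(j±m)!: 1!·3!·1!·0!·1!·2! = 12
prefactor² = (2J+1)·Δ·N² = 12/5
  k=1: −1/(1!·0!·2!·0!·1!·0!) = -1/2
Σ = -1/2  ⇒  CG² = 12/5·(-1/2)² = 3/5
CG = −√(3/5) = -0.774597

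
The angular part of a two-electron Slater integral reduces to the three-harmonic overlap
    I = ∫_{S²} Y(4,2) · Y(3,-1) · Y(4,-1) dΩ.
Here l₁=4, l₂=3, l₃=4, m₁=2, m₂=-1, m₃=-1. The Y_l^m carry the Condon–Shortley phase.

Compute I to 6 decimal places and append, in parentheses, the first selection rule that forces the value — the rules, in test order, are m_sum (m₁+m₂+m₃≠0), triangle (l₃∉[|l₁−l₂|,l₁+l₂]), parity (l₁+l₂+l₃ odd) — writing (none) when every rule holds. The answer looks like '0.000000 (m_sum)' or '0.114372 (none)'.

0.000000 (parity)

Σlᵢ=11 odd — θ-integrand is odd under cosθ→−cosθ; I=0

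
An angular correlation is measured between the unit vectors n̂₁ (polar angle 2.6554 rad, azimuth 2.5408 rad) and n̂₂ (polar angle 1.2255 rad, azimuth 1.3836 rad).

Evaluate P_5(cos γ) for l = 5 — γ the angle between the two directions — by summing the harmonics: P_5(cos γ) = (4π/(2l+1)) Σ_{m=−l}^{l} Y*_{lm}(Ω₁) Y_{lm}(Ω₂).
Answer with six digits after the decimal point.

Summing Y*_{l m}(θ₁,φ₁)·Y_{l m}(θ₂,φ₂) over m ∈ [−5, 5]; prefactor 4π/(2·5+1) = 1.142397:
  term(m=-5) = +0.003111-0.001688i   from Y*(Ω₁)=+0.010241+0.001418i, Y(Ω₂)=+0.275693-0.203052i
  term(m=-4) = +0.002012+0.024008i   from Y*(Ω₁)=+0.045746+0.041638i, Y(Ω₂)=+0.285298+0.265136i
  term(m=-3) = -0.001806-0.000619i   from Y*(Ω₁)=+0.048886+0.207308i, Y(Ω₂)=-0.004772+0.007585i
  term(m=-2) = -0.099293+0.107960i   from Y*(Ω₁)=-0.158792+0.410361i, Y(Ω₂)=+0.310258+0.121908i
  term(m=-1) = -0.017184-0.039152i   from Y*(Ω₁)=-0.356484+0.244299i, Y(Ω₂)=-0.018413+0.097210i
  term(m=+0) = +0.039098+0.000000i   from Y*(Ω₁)=+0.126511-0.000000i, Y(Ω₂)=+0.309050+0.000000i
  term(m=+1) = -0.017184+0.039152i   from Y*(Ω₁)=+0.356484+0.244299i, Y(Ω₂)=+0.018413+0.097210i
  term(m=+2) = -0.099293-0.107960i   from Y*(Ω₁)=-0.158792-0.410361i, Y(Ω₂)=+0.310258-0.121908i
  term(m=+3) = -0.001806+0.000619i   from Y*(Ω₁)=-0.048886+0.207308i, Y(Ω₂)=+0.004772+0.007585i
  term(m=+4) = +0.002012-0.024008i   from Y*(Ω₁)=+0.045746-0.041638i, Y(Ω₂)=+0.285298-0.265136i
  term(m=+5) = +0.003111+0.001688i   from Y*(Ω₁)=-0.010241+0.001418i, Y(Ω₂)=-0.275693-0.203052i
Total Σ_m = -0.187222-0.000000i. Multiply by 1.142397: -0.213882-0.000000i. P_5(cos γ) = -0.213882

-0.213882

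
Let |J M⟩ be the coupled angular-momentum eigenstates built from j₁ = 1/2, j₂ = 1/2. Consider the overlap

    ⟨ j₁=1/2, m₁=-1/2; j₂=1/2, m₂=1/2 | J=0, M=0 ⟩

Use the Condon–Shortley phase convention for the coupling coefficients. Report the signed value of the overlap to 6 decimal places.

triangle: 1!×0!×0!/2! = 1/2
(j±m)!: 0!×1!×1!×0!×0!×0! = 1
prefactor² = (2J+1)×Δ×N² = 1/2
  k=1: −1/(1!×0!×0!×0!×0!×0!) = -1
Σ = -1  ⇒  CG² = 1/2×(-1)² = 1/2
CG = −√(1/2) = -0.707107

−√(1/2) ≈ -0.707107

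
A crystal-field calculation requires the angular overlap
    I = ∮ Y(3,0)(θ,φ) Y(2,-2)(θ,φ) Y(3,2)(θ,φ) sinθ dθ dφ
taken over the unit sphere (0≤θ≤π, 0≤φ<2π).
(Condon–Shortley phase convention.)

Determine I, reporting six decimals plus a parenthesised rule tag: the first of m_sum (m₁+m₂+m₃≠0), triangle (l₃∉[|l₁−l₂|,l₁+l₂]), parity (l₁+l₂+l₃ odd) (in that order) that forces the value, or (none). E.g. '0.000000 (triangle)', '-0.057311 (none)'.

-0.188063 (none)

m-sum 0 ✓  L=8 even ✓  1≤3≤5 ✓
Π(2lᵢ+1) = 7×5×7 = 245
triangle coeff Δ(3,2,3) = 1/3780
Σ_t [0,2]: t=0:+1/24 t=1:−1/4 t=2:+1/24 = -1/6
(3j)²=4/105 [(3 2 3; 0 0 0)], sign=+1
Σ_t [0,0]: t=0:+1/24 = 1/24
(3j)²=1/21 [(3 2 3; 0 -2 2)], sign=-1
⇒ 4πI² = 4/9
I = (-1)√(4/9/(4π)) = -0.18806319
No selection rule forces the value: the integral is nonzero (none).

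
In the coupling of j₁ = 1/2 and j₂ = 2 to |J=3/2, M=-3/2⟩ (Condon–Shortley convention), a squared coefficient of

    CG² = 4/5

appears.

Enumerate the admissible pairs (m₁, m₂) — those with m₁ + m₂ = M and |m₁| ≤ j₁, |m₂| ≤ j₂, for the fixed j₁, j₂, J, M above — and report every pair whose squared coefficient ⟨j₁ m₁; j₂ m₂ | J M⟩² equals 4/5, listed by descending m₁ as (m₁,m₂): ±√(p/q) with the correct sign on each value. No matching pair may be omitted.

(1/2,-2): +√(4/5)

Admissible pairs with m₁+m₂ = M = -3/2: (-1/2,-1), (1/2,-2)
  (m₁,m₂)=(1/2,-2): CG² = 4/5, CG = +√(4/5)   ← matches the target
  (m₁,m₂)=(-1/2,-1): CG² = 1/5, CG = −√(1/5)
Pairs with CG² = 4/5: (1/2,-2): +√(4/5)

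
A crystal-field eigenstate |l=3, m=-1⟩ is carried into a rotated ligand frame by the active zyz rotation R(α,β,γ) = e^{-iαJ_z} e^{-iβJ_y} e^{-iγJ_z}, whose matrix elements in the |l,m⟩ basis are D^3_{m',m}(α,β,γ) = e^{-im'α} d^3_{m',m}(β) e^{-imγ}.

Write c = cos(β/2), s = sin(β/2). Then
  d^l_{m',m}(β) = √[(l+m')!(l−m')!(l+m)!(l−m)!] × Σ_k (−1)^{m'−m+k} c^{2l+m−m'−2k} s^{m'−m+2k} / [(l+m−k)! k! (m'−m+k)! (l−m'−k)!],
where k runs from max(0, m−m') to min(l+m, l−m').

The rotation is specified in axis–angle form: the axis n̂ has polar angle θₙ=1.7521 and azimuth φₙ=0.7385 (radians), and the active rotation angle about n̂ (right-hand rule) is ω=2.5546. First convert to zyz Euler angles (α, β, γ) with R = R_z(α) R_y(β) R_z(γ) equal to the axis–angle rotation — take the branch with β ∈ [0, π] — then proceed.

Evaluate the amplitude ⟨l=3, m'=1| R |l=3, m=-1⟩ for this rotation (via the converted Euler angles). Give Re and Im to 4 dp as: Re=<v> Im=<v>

Axis–angle → zyz. n̂ = (sinθₙcosφₙ, sinθₙsinφₙ, cosθₙ) = (+0.727359, +0.662146, -0.180312), ω = 2.5546.
R = I cosω + sinω [n̂]ₓ + (1−cosω) n̂n̂ᵀ gives
  R = [+0.136934, +0.982484, +0.126386; +0.782749, -0.029126, -0.621655; -0.607085, +0.184054, -0.773027]
β = atan2(√(R₁₃²+R₂₃²), R₃₃) = 2.454396; α = atan2(R₂₃, R₁₃) mod 2π = 4.912961; γ = atan2(R₃₂, −R₃₁) mod 2π = 0.294369
First d^3_{1,-1}(β=2.4544), then the phase factors e^{-i(1)α} and e^{-i(-1)γ}:
c=cos(2.454396/2)=0.336877, s=sin(2.454396/2)=0.941549; N=√[24·2·2·24]=48.000000
k∈{0,1,2} keeps every argument non-negative
  k=0: (−1)^2·48.0000/(8)·0.3369^4·0.9415^2 = +0.068505
  k=1: (−1)^3·48.0000/(6)·0.3369^2·0.9415^4 = -0.713517
  k=2: (−1)^4·48.0000/(48)·0.3369^0·0.9415^6 = +0.696717
d^3_{1,-1}(2.4544) = +0.068505 -0.713517 +0.696717 = +0.051705
D = (+0.199230+0.979953i)·(+0.051705)·(+0.956986+0.290136i) = -0.004843+0.051478i

Re=-0.0048 Im=0.0515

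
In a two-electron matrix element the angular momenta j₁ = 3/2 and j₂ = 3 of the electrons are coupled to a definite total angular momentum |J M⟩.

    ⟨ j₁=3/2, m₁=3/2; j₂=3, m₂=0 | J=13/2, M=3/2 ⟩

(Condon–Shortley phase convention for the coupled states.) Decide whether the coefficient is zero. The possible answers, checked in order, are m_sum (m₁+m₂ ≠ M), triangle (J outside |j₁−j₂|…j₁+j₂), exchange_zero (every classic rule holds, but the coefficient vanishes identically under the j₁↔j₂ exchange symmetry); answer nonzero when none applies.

triangle

m-sum: m₁+m₂ = 3/2+0 = 3/2, M = 3/2  ✓
triangle: need |j₁−j₂| ≤ J ≤ j₁+j₂, i.e. J ∈ [3/2, 9/2]; J = 13/2 is outside ✗ ⇒ coefficient is 0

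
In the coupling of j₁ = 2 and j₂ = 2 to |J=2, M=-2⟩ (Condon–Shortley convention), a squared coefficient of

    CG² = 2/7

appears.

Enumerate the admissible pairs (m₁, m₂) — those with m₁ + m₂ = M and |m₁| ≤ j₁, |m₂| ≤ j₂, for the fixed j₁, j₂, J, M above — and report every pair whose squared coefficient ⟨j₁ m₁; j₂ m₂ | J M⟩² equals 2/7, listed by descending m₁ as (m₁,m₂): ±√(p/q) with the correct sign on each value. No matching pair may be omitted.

Admissible pairs with m₁+m₂ = M = -2: (-2,0), (-1,-1), (0,-2)
  (m₁,m₂)=(0,-2): CG² = 2/7, CG = +√(2/7)   ← matches the target
  (m₁,m₂)=(-1,-1): CG² = 3/7, CG = −√(3/7)
  (m₁,m₂)=(-2,0): CG² = 2/7, CG = +√(2/7)   ← matches the target
Pairs with CG² = 2/7: (0,-2): +√(2/7); (-2,0): +√(2/7)

(0,-2): +√(2/7); (-2,0): +√(2/7)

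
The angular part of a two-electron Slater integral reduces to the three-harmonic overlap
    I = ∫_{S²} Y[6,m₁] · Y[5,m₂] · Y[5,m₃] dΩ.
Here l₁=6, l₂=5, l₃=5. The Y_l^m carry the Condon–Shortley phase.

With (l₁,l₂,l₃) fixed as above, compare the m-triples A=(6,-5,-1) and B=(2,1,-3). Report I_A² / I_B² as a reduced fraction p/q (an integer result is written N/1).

Same 6,5,5: normalisation and zero-m 3j drop out of the ratio.
A: Δ: 6! 6! 4! / 17! → 1/28588560; sum: t=0:+1/12441600 = 1/12441600; 3j²(6 5 5; 6 -5 -1) = Δ·Π!·Σ² = 3/442  (sign +1)
B: Δ: 6! 6! 4! / 17! → 1/28588560; sum: t=2:+1/55296 t=3:−1/25920 t=4:+1/138240 = -11/829440; 3j²(6 5 5; 2 1 -3) = Δ·Π!·Σ² = 11/1326  (sign -1)
I_A²/I_B² = (3/442)/(11/1326) = 9/11

9/11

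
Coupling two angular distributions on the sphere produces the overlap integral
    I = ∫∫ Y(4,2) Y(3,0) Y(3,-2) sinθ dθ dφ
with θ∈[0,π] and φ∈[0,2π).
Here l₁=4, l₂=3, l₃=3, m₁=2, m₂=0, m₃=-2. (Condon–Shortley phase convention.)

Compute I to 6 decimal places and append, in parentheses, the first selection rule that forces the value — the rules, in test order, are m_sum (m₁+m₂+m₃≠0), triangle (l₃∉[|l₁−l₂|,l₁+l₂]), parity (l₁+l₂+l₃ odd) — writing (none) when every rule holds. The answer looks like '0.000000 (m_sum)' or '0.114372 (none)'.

m-sum 0 ✓  L=10 even ✓  1≤3≤7 ✓
Π(2lᵢ+1) = 9×7×7 = 441
triangle coeff Δ(4,3,3) = 1/34650
Σ_t [1,3]: t=1:−1/72 t=2:+1/16 t=3:−1/72 = 5/144
(3j)²=2/77 [(4 3 3; 0 0 0)], sign=-1
Σ_t [1,2]: t=1:−1/72 t=2:+1/96 = -1/288
(3j)²=1/462 [(4 3 3; 2 0 -2)], sign=+1
⇒ 4πI² = 3/121
I = (-1)√(3/121/(4π)) = -0.04441841
No selection rule forces the value: the integral is nonzero (none).

-0.044418 (none)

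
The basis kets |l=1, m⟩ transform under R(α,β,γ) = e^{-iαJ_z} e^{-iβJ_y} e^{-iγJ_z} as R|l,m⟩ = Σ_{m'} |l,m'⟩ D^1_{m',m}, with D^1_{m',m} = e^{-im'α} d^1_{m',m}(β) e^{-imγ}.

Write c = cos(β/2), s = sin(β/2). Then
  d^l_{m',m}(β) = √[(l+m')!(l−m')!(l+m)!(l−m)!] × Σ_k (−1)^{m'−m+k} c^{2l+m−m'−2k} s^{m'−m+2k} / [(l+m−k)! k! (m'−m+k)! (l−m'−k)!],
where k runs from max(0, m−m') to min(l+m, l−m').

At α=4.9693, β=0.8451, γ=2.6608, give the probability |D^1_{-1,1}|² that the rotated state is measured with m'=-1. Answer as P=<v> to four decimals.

Split into d^1_{-1,1}(β=0.8451) × two z-phases.
With c≡cos(β/2)=0.912046 and s≡sin(β/2)=0.410088, N=[1·2·2·1]^{1/2}=2.000000
Admissible k: 2..2 (factorial args all ≥0)
  k=2: (−1)^0·2.0000/(2)·0.9120^0·0.4101^2 = +0.168172
d^1_{-1,1}(0.8451) = +0.168172
|D^1_{-1,1}|² = |d^1_{-1,1}(β)|² = (+0.168172)² = 0.028282 (the z-rotation phases have unit modulus)

P=0.0283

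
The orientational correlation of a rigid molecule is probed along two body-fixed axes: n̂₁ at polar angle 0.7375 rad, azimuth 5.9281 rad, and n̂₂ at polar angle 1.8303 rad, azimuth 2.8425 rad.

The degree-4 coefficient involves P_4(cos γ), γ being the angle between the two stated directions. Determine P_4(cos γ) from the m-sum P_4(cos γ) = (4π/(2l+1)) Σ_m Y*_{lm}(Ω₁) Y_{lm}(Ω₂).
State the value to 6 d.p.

-0.097558

Term-by-term m-sum for l=4 (normalisation 4π/9 = 1.396263):
  term(m=-4) = 0.03407 - 0.00776j   from Y*(Ω₁)=0.01356 - 0.08946j, Y(Ω₂)=0.14124 + 0.35942j
  term(m=-3) = 0.08054 - 0.01366j   from Y*(Ω₁)=0.13642 - 0.24645j, Y(Ω₂)=0.18088 + 0.22666j
  term(m=-2) = -0.07178 + 0.00807j   from Y*(Ω₁)=0.32514 - 0.27956j, Y(Ω₂)=-0.13921 - 0.09487j
  term(m=-1) = -0.05846 + 0.00328j   from Y*(Ω₁)=0.18429 - 0.06834j, Y(Ω₂)=-0.28469 - 0.08778j
  term(m=+0) = -0.03858 + 0.00000j   from Y*(Ω₁)=-0.31004 + 0.00000j, Y(Ω₂)=0.12445 + 0.00000j
  term(m=+1) = -0.05846 - 0.00328j   from Y*(Ω₁)=-0.18429 - 0.06834j, Y(Ω₂)=0.28469 - 0.08778j
  term(m=+2) = -0.07178 - 0.00807j   from Y*(Ω₁)=0.32514 + 0.27956j, Y(Ω₂)=-0.13921 + 0.09487j
  term(m=+3) = 0.08054 + 0.01366j   from Y*(Ω₁)=-0.13642 - 0.24645j, Y(Ω₂)=-0.18088 + 0.22666j
  term(m=+4) = 0.03407 + 0.00776j   from Y*(Ω₁)=0.01356 + 0.08946j, Y(Ω₂)=0.14124 - 0.35942j
Σ over m = -0.06987 + 0.00000j; ×(4π/9) → -0.09756 + 0.00000j. Real part: -0.097558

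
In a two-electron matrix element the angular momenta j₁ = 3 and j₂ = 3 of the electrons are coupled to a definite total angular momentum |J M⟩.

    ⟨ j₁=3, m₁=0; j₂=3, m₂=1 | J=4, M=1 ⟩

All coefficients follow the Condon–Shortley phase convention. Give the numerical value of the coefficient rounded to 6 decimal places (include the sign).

−√(15/154) = -0.312094

√[9·2!4!4!/11! · 3!3!4!2!5!3!] = √(124416/385)
  +(−1)^0/∏(0,2,3,4,1,0)! = 1/288  (running 1/288)
  +(−1)^1/∏(1,1,2,3,2,1)! = -1/24  (running -11/288)
  +(−1)^2/∏(2,0,1,2,3,2)! = 1/48  (running -5/288)
⟨..|..⟩ = √(124416/385)·(-5/288) = -0.312094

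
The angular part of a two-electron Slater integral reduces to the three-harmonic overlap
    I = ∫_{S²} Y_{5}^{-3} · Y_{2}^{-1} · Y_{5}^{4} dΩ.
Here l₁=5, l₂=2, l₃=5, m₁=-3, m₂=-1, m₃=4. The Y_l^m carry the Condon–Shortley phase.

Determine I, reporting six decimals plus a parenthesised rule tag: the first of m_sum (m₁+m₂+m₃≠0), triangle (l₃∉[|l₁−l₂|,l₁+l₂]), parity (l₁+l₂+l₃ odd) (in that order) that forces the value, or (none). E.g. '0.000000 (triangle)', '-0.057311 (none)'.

Checks pass: Σm=0; 12 even; l₃=5∈[3,7].
(2·5+1)(2·2+1)(2·5+1) = 605
Δ: 2! 8! 2! / 13! → 1/38610
sum: t=0:+1/2880 t=1:−1/576 t=2:+1/2880 = -1/960
3j²(5 2 5; 0 0 0) = Δ·Π!·Σ² = 10/429  (sign +1)
sum: t=0:+1/80640 t=1:−1/10080 = -1/11520
3j²(5 2 5; -3 -1 4) = Δ·Π!·Σ² = 49/1430  (sign +1)
combine: 4πI² = 605·10/429·49/1430 = 245/507
take √, sign +1: I = 0.19609844
No selection rule forces the value: the integral is nonzero (none).

0.196098 (none)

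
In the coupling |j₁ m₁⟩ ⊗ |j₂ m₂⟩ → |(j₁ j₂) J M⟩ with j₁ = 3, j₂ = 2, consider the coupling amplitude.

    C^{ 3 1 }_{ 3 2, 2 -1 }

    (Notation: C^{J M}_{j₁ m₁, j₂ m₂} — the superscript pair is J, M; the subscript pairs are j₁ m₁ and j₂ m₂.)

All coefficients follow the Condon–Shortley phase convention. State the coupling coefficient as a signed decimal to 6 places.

j₁+j₂−J=2  J+j₁−j₂=4  J−j₁+j₂=2  j₁+j₂+J+1=9
(j₁±m₁, j₂±m₂, J±M) = (5,1,1,3,4,2)
P² = 64
sum k=0..1:
  [0] +1/12 = 1/12
  [1] −1/48 = -1/48
S = 1/16
C² = P²·S² = 1/4 ; C = +0.500000

+√(1/4) ≈ +0.500000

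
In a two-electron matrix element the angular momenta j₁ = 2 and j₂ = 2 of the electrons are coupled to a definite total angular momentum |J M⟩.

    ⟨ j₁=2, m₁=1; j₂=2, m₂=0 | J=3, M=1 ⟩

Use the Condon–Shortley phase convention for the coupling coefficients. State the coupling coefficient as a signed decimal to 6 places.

j₁+j₂−J=1  J+j₁−j₂=3  J−j₁+j₂=3  j₁+j₂+J+1=8
(j₁±m₁, j₂±m₂, J±M) = (3,1,2,2,4,2)
P² = 36/5
sum k=0..1:
  [0] +1/4 = 1/4
  [1] −1/12 = -1/12
S = 1/6
C² = P²·S² = 1/5 ; C = +0.447214

+√(1/5) ≈ +0.447214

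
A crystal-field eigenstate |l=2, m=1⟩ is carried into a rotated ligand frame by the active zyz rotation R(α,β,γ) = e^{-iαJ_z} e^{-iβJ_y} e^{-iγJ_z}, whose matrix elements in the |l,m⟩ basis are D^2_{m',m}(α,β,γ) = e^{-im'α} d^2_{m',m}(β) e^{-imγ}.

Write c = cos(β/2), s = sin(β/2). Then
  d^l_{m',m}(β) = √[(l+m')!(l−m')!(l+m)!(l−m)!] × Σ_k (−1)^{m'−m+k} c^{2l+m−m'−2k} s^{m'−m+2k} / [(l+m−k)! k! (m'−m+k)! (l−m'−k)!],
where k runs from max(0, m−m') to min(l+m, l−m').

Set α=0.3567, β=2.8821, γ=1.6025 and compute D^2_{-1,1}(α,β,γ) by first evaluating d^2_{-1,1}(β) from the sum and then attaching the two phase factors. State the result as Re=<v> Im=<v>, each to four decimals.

Split into d^2_{-1,1}(β=2.8821) × two z-phases.
c=cos(2.882100/2)=0.129383, s=sin(2.882100/2)=0.991595; N=√[1·6·6·1]=6.000000
The bounds max(0,m−m')=2 and min(l+m,l−m')=3 give 2 terms
  k=2: (−1)^0·6.0000/(2)·0.1294^2·0.9916^2 = +0.049379
  k=3: (−1)^1·6.0000/(6)·0.1294^0·0.9916^4 = -0.966801
d^2_{-1,1}(2.8821) = +0.049379 -0.966801 = -0.917422
D = (+0.937054+0.349184i)·(-0.917422)·(-0.031698-0.999497i) = -0.292938+0.869396i

Re=-0.2929 Im=0.8694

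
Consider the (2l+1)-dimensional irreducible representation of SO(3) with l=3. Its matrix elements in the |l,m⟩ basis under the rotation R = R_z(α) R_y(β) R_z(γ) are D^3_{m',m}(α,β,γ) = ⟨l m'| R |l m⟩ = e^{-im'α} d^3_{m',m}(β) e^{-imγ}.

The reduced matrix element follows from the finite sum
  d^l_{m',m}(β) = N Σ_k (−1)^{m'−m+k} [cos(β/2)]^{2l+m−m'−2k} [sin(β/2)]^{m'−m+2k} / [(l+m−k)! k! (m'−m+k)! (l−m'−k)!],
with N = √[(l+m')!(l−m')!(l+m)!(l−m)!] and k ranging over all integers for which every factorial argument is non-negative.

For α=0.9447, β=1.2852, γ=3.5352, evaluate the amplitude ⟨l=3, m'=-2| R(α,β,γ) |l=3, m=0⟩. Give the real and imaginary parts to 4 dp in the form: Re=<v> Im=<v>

Re=-0.1112 Im=0.3373

D^3_{-2,0}(0.9447,1.2852,3.5352) = e^{-i·-2·0.9447}·d^3_{-2,0}(1.2852)·e^{-i·0·3.5352}. Compute d first:
Half-angle: c=0.800540, s=0.599279. N=√(1·120·6·6)=65.726707
k∈{2,3} keeps every argument non-negative
  k=2: (−1)^0·65.7267/(12)·0.8005^4·0.5993^2 = +0.807889
  k=3: (−1)^1·65.7267/(12)·0.8005^2·0.5993^4 = -0.452734
d^3_{-2,0}(1.2852) = +0.807889 -0.452734 = +0.355155
Attach z-rotation phases: D = e^{-i(-2)(0.9447)}·(+0.355155)·e^{-i(0)(3.5352)} = -0.111249+0.337281i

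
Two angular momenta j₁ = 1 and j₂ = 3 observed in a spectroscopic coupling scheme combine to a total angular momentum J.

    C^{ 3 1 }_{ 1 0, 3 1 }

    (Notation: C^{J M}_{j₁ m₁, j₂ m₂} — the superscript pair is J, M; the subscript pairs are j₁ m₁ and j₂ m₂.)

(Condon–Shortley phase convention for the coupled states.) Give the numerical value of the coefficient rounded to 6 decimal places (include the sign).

-0.288675  (= −√(1/12))

triangle: 1!*1!*5!/8! = 120/40320
(j±m)!: 1!*1!*4!*2!*4!*2! = 2304
prefactor² = (2J+1)*Δ*N² = 48
  k=0: +1/(0!*1!*1!*4!*0!*1!) = 1/24
  k=1: −1/(1!*0!*0!*3!*1!*2!) = -1/12
Σ = -1/24  ⇒  CG² = 48*(-1/24)² = 1/12
CG = −√(1/12) = -0.288675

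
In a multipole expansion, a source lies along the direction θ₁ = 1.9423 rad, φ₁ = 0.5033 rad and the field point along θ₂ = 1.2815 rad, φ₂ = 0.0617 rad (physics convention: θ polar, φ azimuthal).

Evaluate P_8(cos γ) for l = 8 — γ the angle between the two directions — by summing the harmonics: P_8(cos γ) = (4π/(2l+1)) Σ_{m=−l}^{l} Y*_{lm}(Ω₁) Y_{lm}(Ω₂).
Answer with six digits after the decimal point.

0.302489

Expand P_8 via completeness: Σ_{m} conj(Y_{8,m}) at Ω₁ times Y_{8,m} at Ω₂ —
  m=-8: (-0.185520-0.226626i) × (+0.323222-0.173900i) = -0.099374-0.040989i  (running Σ = -0.099374-0.040989i)
  m=-7: (+0.423599+0.169932i) × (+0.396858-0.182921i) = +0.199192-0.010046i  (running Σ = +0.099818-0.051035i)
  m=-6: (-0.238834+0.029233i) × (+0.060050-0.023305i) = -0.013661+0.007321i  (running Σ = +0.086157-0.043714i)
  m=-5: (-0.172043+0.124151i) × (-0.318060+0.101358i) = +0.042137-0.056925i  (running Σ = +0.128294-0.100639i)
  m=-4: (+0.141650-0.299016i) × (-0.189748+0.047804i) = -0.012584+0.063509i  (running Σ = +0.115710-0.037130i)
  m=-3: (-0.003918-0.064259i) × (+0.246335-0.046125i) = -0.003929-0.015649i  (running Σ = +0.111781-0.052778i)
  m=-2: (+0.178600+0.282233i) × (+0.239825-0.029746i) = +0.051228+0.062374i  (running Σ = +0.163009+0.009596i)
  m=-1: (+0.000264+0.000145i) × (-0.208564+0.012885i) = -0.000057-0.000027i  (running Σ = +0.162952+0.009569i)
  m=0: (-0.329353-0.000000i) × (-0.252943+0.000000i) = +0.083307+0.000000i  (running Σ = +0.246260+0.009569i)
  m=1: (-0.000264+0.000145i) × (+0.208564+0.012885i) = -0.000057+0.000027i  (running Σ = +0.246203+0.009596i)
  m=2: (+0.178600-0.282233i) × (+0.239825+0.029746i) = +0.051228-0.062374i  (running Σ = +0.297431-0.052778i)
  m=3: (+0.003918-0.064259i) × (-0.246335-0.046125i) = -0.003929+0.015649i  (running Σ = +0.293502-0.037130i)
  m=4: (+0.141650+0.299016i) × (-0.189748-0.047804i) = -0.012584-0.063509i  (running Σ = +0.280918-0.100639i)
  m=5: (+0.172043+0.124151i) × (+0.318060+0.101358i) = +0.042137+0.056925i  (running Σ = +0.323055-0.043714i)
  m=6: (-0.238834-0.029233i) × (+0.060050+0.023305i) = -0.013661-0.007321i  (running Σ = +0.309394-0.051035i)
  m=7: (-0.423599+0.169932i) × (-0.396858-0.182921i) = +0.199192+0.010046i  (running Σ = +0.508587-0.040989i)
  m=8: (-0.185520+0.226626i) × (+0.323222+0.173900i) = -0.099374+0.040989i  (running Σ = +0.409212+0.000000i)
Total Σ_m = +0.409212+0.000000i. Multiply by 0.739198: +0.302489+0.000000i. P_8(cos γ) = 0.302489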